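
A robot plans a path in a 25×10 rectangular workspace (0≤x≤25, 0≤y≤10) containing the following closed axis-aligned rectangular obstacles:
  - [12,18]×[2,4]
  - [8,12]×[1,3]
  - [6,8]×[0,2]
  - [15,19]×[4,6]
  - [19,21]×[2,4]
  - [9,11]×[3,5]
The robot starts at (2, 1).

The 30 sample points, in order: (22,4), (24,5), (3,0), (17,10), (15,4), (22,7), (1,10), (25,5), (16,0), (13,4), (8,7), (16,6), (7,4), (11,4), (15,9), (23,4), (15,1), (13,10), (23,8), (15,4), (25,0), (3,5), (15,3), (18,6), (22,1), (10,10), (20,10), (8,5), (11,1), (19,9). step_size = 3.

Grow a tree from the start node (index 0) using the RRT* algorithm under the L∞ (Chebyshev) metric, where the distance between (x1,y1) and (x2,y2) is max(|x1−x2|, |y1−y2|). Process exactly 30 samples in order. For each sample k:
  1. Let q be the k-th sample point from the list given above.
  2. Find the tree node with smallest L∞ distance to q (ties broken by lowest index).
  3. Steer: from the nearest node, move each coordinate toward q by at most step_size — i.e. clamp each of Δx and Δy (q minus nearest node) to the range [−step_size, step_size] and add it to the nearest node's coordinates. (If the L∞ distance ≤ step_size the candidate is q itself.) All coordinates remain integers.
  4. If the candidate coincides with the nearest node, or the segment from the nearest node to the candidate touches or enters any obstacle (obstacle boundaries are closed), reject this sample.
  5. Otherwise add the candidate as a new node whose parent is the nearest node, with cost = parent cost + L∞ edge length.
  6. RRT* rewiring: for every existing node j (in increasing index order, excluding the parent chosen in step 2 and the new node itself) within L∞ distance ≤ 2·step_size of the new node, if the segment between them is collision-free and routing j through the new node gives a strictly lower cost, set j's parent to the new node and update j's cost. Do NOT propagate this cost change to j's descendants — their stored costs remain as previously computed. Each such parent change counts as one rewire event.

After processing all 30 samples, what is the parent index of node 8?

1. q=(22,4) nearest=0 d=20 new=(5,4) → add node 1 parent=0 cost=3
2. q=(24,5) nearest=1 d=19 new=(8,5) → add node 2 parent=1 cost=6
3. q=(3,0) nearest=0 d=1 new=(3,0) → add node 3 parent=0 cost=1
4. q=(17,10) nearest=2 d=9 new=(11,8) → add node 4 parent=2 cost=9
5. q=(15,4) nearest=4 d=4 new=(14,5) → add node 5 parent=4 cost=12
6. q=(22,7) nearest=5 d=8 new=(17,7) → blocked by [15,19]×[4,6], reject
7. q=(1,10) nearest=1 d=6 new=(2,7) → add node 6 parent=1 cost=6
8. q=(25,5) nearest=5 d=11 new=(17,5) → blocked by [15,19]×[4,6], reject
9. q=(16,0) nearest=5 d=5 new=(16,2) → blocked by [12,18]×[2,4], reject
10. q=(13,4) nearest=5 d=1 new=(13,4) → blocked by [12,18]×[2,4], reject
11. q=(8,7) nearest=2 d=2 new=(8,7) → add node 7 parent=2 cost=8
12. q=(16,6) nearest=5 d=2 new=(16,6) → blocked by [15,19]×[4,6], reject
13. q=(7,4) nearest=2 d=1 new=(7,4) → add node 8 parent=2 cost=7
14. q=(11,4) nearest=2 d=3 new=(11,4) → blocked by [9,11]×[3,5], reject
15. q=(15,9) nearest=4 d=4 new=(14,9) → add node 9 parent=4 cost=12
16. q=(23,4) nearest=5 d=9 new=(17,4) → blocked by [12,18]×[2,4], reject
17. q=(15,1) nearest=5 d=4 new=(15,2) → blocked by [12,18]×[2,4], reject
18. q=(13,10) nearest=9 d=1 new=(13,10) → add node 10 parent=9 cost=13
19. q=(23,8) nearest=5 d=9 new=(17,8) → blocked by [15,19]×[4,6], reject
20. q=(15,4) nearest=5 d=1 new=(15,4) → blocked by [12,18]×[2,4], reject
21. q=(25,0) nearest=5 d=11 new=(17,2) → blocked by [12,18]×[2,4], reject
22. q=(3,5) nearest=1 d=2 new=(3,5) → add node 11 parent=1 cost=5
23. q=(15,3) nearest=5 d=2 new=(15,3) → blocked by [12,18]×[2,4], reject
24. q=(18,6) nearest=5 d=4 new=(17,6) → blocked by [15,19]×[4,6], reject
25. q=(22,1) nearest=5 d=8 new=(17,2) → blocked by [12,18]×[2,4], reject
26. q=(10,10) nearest=4 d=2 new=(10,10) → add node 12 parent=4 cost=11
27. q=(20,10) nearest=5 d=6 new=(17,8) → blocked by [15,19]×[4,6], reject
28. q=(8,5) nearest=2 d=0 → coincident, reject
29. q=(11,1) nearest=2 d=4 new=(11,2) → blocked by [8,12]×[1,3], reject
30. q=(19,9) nearest=5 d=5 new=(17,8) → blocked by [15,19]×[4,6], reject

Parent of node 8: 2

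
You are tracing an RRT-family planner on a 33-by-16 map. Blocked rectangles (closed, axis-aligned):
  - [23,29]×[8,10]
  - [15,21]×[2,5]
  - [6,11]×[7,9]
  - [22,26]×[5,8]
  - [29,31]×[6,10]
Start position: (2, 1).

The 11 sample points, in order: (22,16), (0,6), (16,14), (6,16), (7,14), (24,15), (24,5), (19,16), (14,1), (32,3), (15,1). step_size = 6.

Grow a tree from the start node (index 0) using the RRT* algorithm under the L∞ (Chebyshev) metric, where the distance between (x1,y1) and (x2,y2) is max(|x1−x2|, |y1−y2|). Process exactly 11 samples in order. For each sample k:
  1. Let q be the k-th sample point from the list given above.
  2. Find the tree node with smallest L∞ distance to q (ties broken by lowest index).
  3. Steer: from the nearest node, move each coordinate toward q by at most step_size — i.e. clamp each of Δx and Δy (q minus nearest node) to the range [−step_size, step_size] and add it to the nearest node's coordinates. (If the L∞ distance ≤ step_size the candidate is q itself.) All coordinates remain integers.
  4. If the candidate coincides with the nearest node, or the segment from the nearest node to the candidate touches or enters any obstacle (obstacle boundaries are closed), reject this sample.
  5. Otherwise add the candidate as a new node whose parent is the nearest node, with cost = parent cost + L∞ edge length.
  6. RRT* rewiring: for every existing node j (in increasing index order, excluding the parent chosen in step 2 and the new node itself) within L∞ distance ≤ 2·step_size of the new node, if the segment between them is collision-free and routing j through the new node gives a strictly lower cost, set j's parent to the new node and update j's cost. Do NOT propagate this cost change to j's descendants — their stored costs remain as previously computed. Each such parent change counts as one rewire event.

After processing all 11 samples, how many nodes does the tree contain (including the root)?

1. q=(22,16) nearest=0 d=20 new=(8,7) → blocked by [6,11]×[7,9], reject
2. q=(0,6) nearest=0 d=5 new=(0,6) → add node 1 parent=0 cost=5
3. q=(16,14) nearest=0 d=14 new=(8,7) → blocked by [6,11]×[7,9], reject
4. q=(6,16) nearest=1 d=10 new=(6,12) → add node 2 parent=1 cost=11
5. q=(7,14) nearest=2 d=2 new=(7,14) → add node 3 parent=2 cost=13
6. q=(24,15) nearest=3 d=17 new=(13,15) → add node 4 parent=3 cost=19
7. q=(24,5) nearest=4 d=11 new=(19,9) → add node 5 parent=4 cost=25
8. q=(19,16) nearest=4 d=6 new=(19,16) → add node 6 parent=4 cost=25
9. q=(14,1) nearest=5 d=8 new=(14,3) → blocked by [15,21]×[2,5], reject
10. q=(32,3) nearest=5 d=13 new=(25,3) → blocked by [22,26]×[5,8], reject
11. q=(15,1) nearest=5 d=8 new=(15,3) → blocked by [15,21]×[2,5], reject

Node count: 7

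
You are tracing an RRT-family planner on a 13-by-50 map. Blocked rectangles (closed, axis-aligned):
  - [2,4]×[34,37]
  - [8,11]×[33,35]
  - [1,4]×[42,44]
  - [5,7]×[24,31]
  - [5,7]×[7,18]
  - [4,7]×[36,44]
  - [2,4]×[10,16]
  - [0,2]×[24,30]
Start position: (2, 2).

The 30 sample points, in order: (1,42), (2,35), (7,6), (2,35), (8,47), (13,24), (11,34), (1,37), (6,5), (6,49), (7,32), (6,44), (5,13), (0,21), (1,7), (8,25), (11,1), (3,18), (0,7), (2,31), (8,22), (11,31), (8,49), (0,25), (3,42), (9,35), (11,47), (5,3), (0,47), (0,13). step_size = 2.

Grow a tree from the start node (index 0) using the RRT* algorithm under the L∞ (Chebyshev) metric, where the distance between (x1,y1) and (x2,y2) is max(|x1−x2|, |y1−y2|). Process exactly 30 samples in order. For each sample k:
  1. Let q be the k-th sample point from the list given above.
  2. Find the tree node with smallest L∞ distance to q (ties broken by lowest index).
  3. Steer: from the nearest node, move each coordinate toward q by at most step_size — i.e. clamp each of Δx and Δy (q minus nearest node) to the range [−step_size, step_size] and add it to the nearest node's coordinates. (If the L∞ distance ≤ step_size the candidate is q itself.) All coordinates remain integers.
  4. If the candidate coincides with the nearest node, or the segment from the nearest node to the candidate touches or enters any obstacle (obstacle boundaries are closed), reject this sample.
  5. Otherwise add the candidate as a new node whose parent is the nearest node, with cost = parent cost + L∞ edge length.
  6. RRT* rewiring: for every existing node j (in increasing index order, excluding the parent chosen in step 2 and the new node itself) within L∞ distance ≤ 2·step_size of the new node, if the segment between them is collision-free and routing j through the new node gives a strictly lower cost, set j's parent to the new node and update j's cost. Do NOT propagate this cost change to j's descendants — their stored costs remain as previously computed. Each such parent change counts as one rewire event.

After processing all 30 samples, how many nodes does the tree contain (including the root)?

1. q=(1,42) nearest=0 d=40 new=(1,4) → add node 1 parent=0 cost=2
2. q=(2,35) nearest=1 d=31 new=(2,6) → add node 2 parent=1 cost=4
3. q=(7,6) nearest=0 d=5 new=(4,4) → add node 3 parent=0 cost=2
4. q=(2,35) nearest=2 d=29 new=(2,8) → add node 4 parent=2 cost=6
5. q=(8,47) nearest=4 d=39 new=(4,10) → blocked by [2,4]×[10,16], reject
6. q=(13,24) nearest=4 d=16 new=(4,10) → blocked by [2,4]×[10,16], reject
7. q=(11,34) nearest=4 d=26 new=(4,10) → blocked by [2,4]×[10,16], reject
8. q=(1,37) nearest=4 d=29 new=(1,10) → add node 5 parent=4 cost=8
9. q=(6,5) nearest=3 d=2 new=(6,5) → add node 6 parent=3 cost=4
10. q=(6,49) nearest=5 d=39 new=(3,12) → blocked by [2,4]×[10,16], reject
11. q=(7,32) nearest=5 d=22 new=(3,12) → blocked by [2,4]×[10,16], reject
12. q=(6,44) nearest=5 d=34 new=(3,12) → blocked by [2,4]×[10,16], reject
13. q=(5,13) nearest=5 d=4 new=(3,12) → blocked by [2,4]×[10,16], reject
14. q=(0,21) nearest=5 d=11 new=(0,12) → add node 7 parent=5 cost=10
15. q=(1,7) nearest=2 d=1 new=(1,7) → add node 8 parent=2 cost=5
16. q=(8,25) nearest=7 d=13 new=(2,14) → blocked by [2,4]×[10,16], reject
17. q=(11,1) nearest=6 d=5 new=(8,3) → add node 9 parent=6 cost=6
18. q=(3,18) nearest=7 d=6 new=(2,14) → blocked by [2,4]×[10,16], reject
19. q=(0,7) nearest=8 d=1 new=(0,7) → add node 10 parent=8 cost=6
20. q=(2,31) nearest=7 d=19 new=(2,14) → blocked by [2,4]×[10,16], reject
21. q=(8,22) nearest=7 d=10 new=(2,14) → blocked by [2,4]×[10,16], reject
22. q=(11,31) nearest=7 d=19 new=(2,14) → blocked by [2,4]×[10,16], reject
23. q=(8,49) nearest=7 d=37 new=(2,14) → blocked by [2,4]×[10,16], reject
24. q=(0,25) nearest=7 d=13 new=(0,14) → add node 11 parent=7 cost=12
25. q=(3,42) nearest=11 d=28 new=(2,16) → blocked by [2,4]×[10,16], reject
26. q=(9,35) nearest=11 d=21 new=(2,16) → blocked by [2,4]×[10,16], reject
27. q=(11,47) nearest=11 d=33 new=(2,16) → blocked by [2,4]×[10,16], reject
28. q=(5,3) nearest=3 d=1 new=(5,3) → add node 12 parent=3 cost=3
29. q=(0,47) nearest=11 d=33 new=(0,16) → add node 13 parent=11 cost=14
30. q=(0,13) nearest=7 d=1 new=(0,13) → add node 14 parent=7 cost=11

Node count: 15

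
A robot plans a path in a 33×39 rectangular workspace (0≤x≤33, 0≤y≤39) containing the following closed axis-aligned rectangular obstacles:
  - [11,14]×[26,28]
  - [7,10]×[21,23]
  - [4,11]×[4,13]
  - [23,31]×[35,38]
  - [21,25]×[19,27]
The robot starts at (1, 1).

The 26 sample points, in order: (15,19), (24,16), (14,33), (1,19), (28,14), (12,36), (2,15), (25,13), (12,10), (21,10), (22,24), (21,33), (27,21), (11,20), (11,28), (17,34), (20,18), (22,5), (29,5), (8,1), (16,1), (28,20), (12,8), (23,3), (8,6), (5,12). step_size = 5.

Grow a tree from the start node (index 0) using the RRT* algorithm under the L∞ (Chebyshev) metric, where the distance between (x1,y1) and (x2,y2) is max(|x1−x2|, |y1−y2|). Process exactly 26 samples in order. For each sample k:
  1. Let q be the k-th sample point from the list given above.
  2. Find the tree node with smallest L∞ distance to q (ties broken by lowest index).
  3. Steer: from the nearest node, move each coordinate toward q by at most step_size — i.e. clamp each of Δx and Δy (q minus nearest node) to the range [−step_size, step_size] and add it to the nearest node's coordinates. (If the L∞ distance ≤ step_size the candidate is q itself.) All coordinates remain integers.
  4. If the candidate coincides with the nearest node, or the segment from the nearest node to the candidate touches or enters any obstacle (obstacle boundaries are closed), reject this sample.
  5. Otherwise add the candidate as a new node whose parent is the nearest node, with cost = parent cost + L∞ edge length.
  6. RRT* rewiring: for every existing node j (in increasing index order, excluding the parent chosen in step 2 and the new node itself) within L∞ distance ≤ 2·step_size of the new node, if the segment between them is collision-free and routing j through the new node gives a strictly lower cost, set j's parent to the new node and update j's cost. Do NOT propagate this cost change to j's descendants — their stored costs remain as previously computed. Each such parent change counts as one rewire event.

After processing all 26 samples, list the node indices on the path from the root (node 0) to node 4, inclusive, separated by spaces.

1. q=(15,19) nearest=0 d=18 new=(6,6) → blocked by [4,11]×[4,13], reject
2. q=(24,16) nearest=0 d=23 new=(6,6) → blocked by [4,11]×[4,13], reject
3. q=(14,33) nearest=0 d=32 new=(6,6) → blocked by [4,11]×[4,13], reject
4. q=(1,19) nearest=0 d=18 new=(1,6) → add node 1 parent=0 cost=5
5. q=(28,14) nearest=0 d=27 new=(6,6) → blocked by [4,11]×[4,13], reject
6. q=(12,36) nearest=1 d=30 new=(6,11) → blocked by [4,11]×[4,13], reject
7. q=(2,15) nearest=1 d=9 new=(2,11) → add node 2 parent=1 cost=10
8. q=(25,13) nearest=2 d=23 new=(7,13) → blocked by [4,11]×[4,13], reject
9. q=(12,10) nearest=2 d=10 new=(7,10) → blocked by [4,11]×[4,13], reject
10. q=(21,10) nearest=2 d=19 new=(7,10) → blocked by [4,11]×[4,13], reject
11. q=(22,24) nearest=2 d=20 new=(7,16) → blocked by [4,11]×[4,13], reject
12. q=(21,33) nearest=2 d=22 new=(7,16) → blocked by [4,11]×[4,13], reject
13. q=(27,21) nearest=2 d=25 new=(7,16) → blocked by [4,11]×[4,13], reject
14. q=(11,20) nearest=2 d=9 new=(7,16) → blocked by [4,11]×[4,13], reject
15. q=(11,28) nearest=2 d=17 new=(7,16) → blocked by [4,11]×[4,13], reject
16. q=(17,34) nearest=2 d=23 new=(7,16) → blocked by [4,11]×[4,13], reject
17. q=(20,18) nearest=2 d=18 new=(7,16) → blocked by [4,11]×[4,13], reject
18. q=(22,5) nearest=2 d=20 new=(7,6) → blocked by [4,11]×[4,13], reject
19. q=(29,5) nearest=2 d=27 new=(7,6) → blocked by [4,11]×[4,13], reject
20. q=(8,1) nearest=0 d=7 new=(6,1) → add node 3 parent=0 cost=5
21. q=(16,1) nearest=3 d=10 new=(11,1) → add node 4 parent=3 cost=10
22. q=(28,20) nearest=4 d=19 new=(16,6) → add node 5 parent=4 cost=15
23. q=(12,8) nearest=5 d=4 new=(12,8) → add node 6 parent=5 cost=19
24. q=(23,3) nearest=5 d=7 new=(21,3) → add node 7 parent=5 cost=20
25. q=(8,6) nearest=6 d=4 new=(8,6) → blocked by [4,11]×[4,13], reject
26. q=(5,12) nearest=2 d=3 new=(5,12) → blocked by [4,11]×[4,13], reject

Path: 0 3 4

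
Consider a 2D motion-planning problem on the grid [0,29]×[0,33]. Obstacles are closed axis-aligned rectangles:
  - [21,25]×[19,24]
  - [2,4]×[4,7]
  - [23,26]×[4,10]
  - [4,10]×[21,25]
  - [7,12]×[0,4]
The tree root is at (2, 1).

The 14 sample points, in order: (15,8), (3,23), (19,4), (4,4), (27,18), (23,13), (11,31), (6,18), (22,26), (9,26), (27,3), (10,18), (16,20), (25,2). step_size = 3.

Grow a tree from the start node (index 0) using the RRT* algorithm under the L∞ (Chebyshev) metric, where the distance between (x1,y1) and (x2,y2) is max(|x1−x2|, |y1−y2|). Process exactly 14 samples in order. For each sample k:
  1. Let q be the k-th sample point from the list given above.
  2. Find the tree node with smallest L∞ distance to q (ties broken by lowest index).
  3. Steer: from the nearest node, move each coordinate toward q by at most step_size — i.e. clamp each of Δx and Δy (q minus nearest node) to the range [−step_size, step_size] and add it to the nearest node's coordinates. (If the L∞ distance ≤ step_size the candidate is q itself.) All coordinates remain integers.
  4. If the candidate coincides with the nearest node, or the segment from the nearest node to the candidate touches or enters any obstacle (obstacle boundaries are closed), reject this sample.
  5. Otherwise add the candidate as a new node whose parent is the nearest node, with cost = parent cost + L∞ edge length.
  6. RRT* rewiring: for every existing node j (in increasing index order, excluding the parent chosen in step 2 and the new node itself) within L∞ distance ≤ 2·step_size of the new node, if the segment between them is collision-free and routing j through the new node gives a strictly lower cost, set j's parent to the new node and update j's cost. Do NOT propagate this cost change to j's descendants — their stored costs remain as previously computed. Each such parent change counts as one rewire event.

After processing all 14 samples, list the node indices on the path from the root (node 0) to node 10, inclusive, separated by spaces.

1. q=(15,8) nearest=0 d=13 new=(5,4) → add node 1 parent=0 cost=3
2. q=(3,23) nearest=1 d=19 new=(3,7) → blocked by [2,4]×[4,7], reject
3. q=(19,4) nearest=1 d=14 new=(8,4) → blocked by [7,12]×[0,4], reject
4. q=(4,4) nearest=1 d=1 new=(4,4) → blocked by [2,4]×[4,7], reject
5. q=(27,18) nearest=1 d=22 new=(8,7) → add node 2 parent=1 cost=6
6. q=(23,13) nearest=2 d=15 new=(11,10) → add node 3 parent=2 cost=9
7. q=(11,31) nearest=3 d=21 new=(11,13) → add node 4 parent=3 cost=12
8. q=(6,18) nearest=4 d=5 new=(8,16) → add node 5 parent=4 cost=15
9. q=(22,26) nearest=4 d=13 new=(14,16) → add node 6 parent=4 cost=15
10. q=(9,26) nearest=5 d=10 new=(9,19) → add node 7 parent=5 cost=18
11. q=(27,3) nearest=6 d=13 new=(17,13) → add node 8 parent=6 cost=18
12. q=(10,18) nearest=7 d=1 new=(10,18) → add node 9 parent=7 cost=19
13. q=(16,20) nearest=6 d=4 new=(16,19) → add node 10 parent=6 cost=18
14. q=(25,2) nearest=8 d=11 new=(20,10) → add node 11 parent=8 cost=21

Path: 0 1 2 3 4 6 10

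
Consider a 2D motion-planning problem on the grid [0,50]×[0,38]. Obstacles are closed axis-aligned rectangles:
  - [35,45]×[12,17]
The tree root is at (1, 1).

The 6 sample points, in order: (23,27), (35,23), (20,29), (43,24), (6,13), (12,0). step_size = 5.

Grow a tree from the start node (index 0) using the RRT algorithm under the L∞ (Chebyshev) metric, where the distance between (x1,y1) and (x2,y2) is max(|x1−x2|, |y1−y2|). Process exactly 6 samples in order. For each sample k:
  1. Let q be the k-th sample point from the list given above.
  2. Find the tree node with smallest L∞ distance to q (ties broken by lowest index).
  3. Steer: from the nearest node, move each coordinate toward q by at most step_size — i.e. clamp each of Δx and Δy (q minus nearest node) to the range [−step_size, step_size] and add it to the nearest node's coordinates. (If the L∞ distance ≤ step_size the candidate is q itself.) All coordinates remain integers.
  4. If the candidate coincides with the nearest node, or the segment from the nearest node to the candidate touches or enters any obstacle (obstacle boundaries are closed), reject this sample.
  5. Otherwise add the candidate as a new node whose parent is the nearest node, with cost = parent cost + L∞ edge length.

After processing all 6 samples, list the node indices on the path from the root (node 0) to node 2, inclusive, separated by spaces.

Path: 0 1 2

1. q=(23,27) nearest=0 d=26 new=(6,6) → add node 1 parent=0 cost=5
2. q=(35,23) nearest=1 d=29 new=(11,11) → add node 2 parent=1 cost=10
3. q=(20,29) nearest=2 d=18 new=(16,16) → add node 3 parent=2 cost=15
4. q=(43,24) nearest=3 d=27 new=(21,21) → add node 4 parent=3 cost=20
5. q=(6,13) nearest=2 d=5 new=(6,13) → add node 5 parent=2 cost=15
6. q=(12,0) nearest=1 d=6 new=(11,1) → add node 6 parent=1 cost=10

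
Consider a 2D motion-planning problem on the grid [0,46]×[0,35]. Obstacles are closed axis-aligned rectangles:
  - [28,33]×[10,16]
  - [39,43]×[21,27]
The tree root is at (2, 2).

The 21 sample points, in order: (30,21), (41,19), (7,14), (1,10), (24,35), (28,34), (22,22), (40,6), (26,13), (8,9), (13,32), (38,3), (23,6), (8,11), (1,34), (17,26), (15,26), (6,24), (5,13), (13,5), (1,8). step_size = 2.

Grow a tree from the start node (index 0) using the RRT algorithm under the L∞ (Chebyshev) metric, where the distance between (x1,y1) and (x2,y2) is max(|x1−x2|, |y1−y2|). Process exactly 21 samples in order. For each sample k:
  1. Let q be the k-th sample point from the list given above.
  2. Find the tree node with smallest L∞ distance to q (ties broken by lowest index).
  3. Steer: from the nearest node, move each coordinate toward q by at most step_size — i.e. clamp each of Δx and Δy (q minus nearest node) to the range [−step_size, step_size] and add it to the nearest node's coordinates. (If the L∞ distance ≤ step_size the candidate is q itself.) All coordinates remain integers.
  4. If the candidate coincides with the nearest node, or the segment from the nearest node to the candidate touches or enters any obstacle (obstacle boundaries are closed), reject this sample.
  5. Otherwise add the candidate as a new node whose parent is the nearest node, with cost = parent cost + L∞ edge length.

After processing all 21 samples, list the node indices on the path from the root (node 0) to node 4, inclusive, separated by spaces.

1. q=(30,21) nearest=0 d=28 new=(4,4) → add node 1 parent=0 cost=2
2. q=(41,19) nearest=1 d=37 new=(6,6) → add node 2 parent=1 cost=4
3. q=(7,14) nearest=2 d=8 new=(7,8) → add node 3 parent=2 cost=6
4. q=(1,10) nearest=2 d=5 new=(4,8) → add node 4 parent=2 cost=6
5. q=(24,35) nearest=3 d=27 new=(9,10) → add node 5 parent=3 cost=8
6. q=(28,34) nearest=5 d=24 new=(11,12) → add node 6 parent=5 cost=10
7. q=(22,22) nearest=6 d=11 new=(13,14) → add node 7 parent=6 cost=12
8. q=(40,6) nearest=7 d=27 new=(15,12) → add node 8 parent=7 cost=14
9. q=(26,13) nearest=8 d=11 new=(17,13) → add node 9 parent=8 cost=16
10. q=(8,9) nearest=3 d=1 new=(8,9) → add node 10 parent=3 cost=7
11. q=(13,32) nearest=7 d=18 new=(13,16) → add node 11 parent=7 cost=14
12. q=(38,3) nearest=9 d=21 new=(19,11) → add node 12 parent=9 cost=18
13. q=(23,6) nearest=12 d=5 new=(21,9) → add node 13 parent=12 cost=20
14. q=(8,11) nearest=5 d=1 new=(8,11) → add node 14 parent=5 cost=9
15. q=(1,34) nearest=11 d=18 new=(11,18) → add node 15 parent=11 cost=16
16. q=(17,26) nearest=15 d=8 new=(13,20) → add node 16 parent=15 cost=18
17. q=(15,26) nearest=16 d=6 new=(15,22) → add node 17 parent=16 cost=20
18. q=(6,24) nearest=15 d=6 new=(9,20) → add node 18 parent=15 cost=18
19. q=(5,13) nearest=14 d=3 new=(6,13) → add node 19 parent=14 cost=11
20. q=(13,5) nearest=5 d=5 new=(11,8) → add node 20 parent=5 cost=10
21. q=(1,8) nearest=4 d=3 new=(2,8) → add node 21 parent=4 cost=8

Path: 0 1 2 4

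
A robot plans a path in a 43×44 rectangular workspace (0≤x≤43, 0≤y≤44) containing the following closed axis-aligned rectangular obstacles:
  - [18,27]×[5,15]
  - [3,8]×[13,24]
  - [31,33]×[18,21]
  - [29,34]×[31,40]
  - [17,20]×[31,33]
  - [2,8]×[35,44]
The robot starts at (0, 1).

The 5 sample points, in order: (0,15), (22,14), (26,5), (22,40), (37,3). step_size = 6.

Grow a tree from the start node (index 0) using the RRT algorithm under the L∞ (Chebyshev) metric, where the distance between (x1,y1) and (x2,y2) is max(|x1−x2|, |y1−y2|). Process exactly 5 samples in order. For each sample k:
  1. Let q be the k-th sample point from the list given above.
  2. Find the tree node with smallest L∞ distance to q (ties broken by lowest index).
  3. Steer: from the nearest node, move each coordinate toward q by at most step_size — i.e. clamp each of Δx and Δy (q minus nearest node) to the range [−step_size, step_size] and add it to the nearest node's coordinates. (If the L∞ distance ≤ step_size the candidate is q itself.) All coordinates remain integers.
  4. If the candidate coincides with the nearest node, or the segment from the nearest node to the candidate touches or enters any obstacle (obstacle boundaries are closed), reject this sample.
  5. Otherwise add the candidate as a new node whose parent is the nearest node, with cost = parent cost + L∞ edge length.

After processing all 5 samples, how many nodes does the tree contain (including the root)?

1. q=(0,15) nearest=0 d=14 new=(0,7) → add node 1 parent=0 cost=6
2. q=(22,14) nearest=0 d=22 new=(6,7) → add node 2 parent=0 cost=6
3. q=(26,5) nearest=2 d=20 new=(12,5) → add node 3 parent=2 cost=12
4. q=(22,40) nearest=1 d=33 new=(6,13) → blocked by [3,8]×[13,24], reject
5. q=(37,3) nearest=3 d=25 new=(18,3) → add node 4 parent=3 cost=18

Node count: 5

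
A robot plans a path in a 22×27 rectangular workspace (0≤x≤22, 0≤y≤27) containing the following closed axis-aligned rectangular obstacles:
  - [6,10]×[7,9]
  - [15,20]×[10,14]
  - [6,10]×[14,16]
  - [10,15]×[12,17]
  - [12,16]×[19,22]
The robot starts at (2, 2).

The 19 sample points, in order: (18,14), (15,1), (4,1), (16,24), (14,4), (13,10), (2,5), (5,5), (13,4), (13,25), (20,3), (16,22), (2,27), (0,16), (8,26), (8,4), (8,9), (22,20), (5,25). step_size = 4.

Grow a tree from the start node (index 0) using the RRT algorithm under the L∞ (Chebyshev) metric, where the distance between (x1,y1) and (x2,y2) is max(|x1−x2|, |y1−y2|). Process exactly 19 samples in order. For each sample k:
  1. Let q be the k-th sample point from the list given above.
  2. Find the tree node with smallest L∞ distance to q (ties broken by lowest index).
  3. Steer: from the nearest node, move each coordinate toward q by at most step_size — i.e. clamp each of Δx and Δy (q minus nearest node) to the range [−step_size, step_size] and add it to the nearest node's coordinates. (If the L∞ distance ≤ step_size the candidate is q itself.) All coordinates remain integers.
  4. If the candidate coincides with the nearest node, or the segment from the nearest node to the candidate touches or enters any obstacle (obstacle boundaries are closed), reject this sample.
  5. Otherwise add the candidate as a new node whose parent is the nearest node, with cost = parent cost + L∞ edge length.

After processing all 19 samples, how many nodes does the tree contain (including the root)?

Node count: 12

1. q=(18,14) nearest=0 d=16 new=(6,6) → add node 1 parent=0 cost=4
2. q=(15,1) nearest=1 d=9 new=(10,2) → add node 2 parent=1 cost=8
3. q=(4,1) nearest=0 d=2 new=(4,1) → add node 3 parent=0 cost=2
4. q=(16,24) nearest=1 d=18 new=(10,10) → blocked by [6,10]×[7,9], reject
5. q=(14,4) nearest=2 d=4 new=(14,4) → add node 4 parent=2 cost=12
6. q=(13,10) nearest=4 d=6 new=(13,8) → add node 5 parent=4 cost=16
7. q=(2,5) nearest=0 d=3 new=(2,5) → add node 6 parent=0 cost=3
8. q=(5,5) nearest=1 d=1 new=(5,5) → add node 7 parent=1 cost=5
9. q=(13,4) nearest=4 d=1 new=(13,4) → add node 8 parent=4 cost=13
10. q=(13,25) nearest=5 d=17 new=(13,12) → blocked by [10,15]×[12,17], reject
11. q=(20,3) nearest=4 d=6 new=(18,3) → add node 9 parent=4 cost=16
12. q=(16,22) nearest=5 d=14 new=(16,12) → blocked by [15,20]×[10,14], reject
13. q=(2,27) nearest=5 d=19 new=(9,12) → add node 10 parent=5 cost=20
14. q=(0,16) nearest=10 d=9 new=(5,16) → blocked by [6,10]×[14,16], reject
15. q=(8,26) nearest=10 d=14 new=(8,16) → blocked by [6,10]×[14,16], reject
16. q=(8,4) nearest=1 d=2 new=(8,4) → add node 11 parent=1 cost=6
17. q=(8,9) nearest=1 d=3 new=(8,9) → blocked by [6,10]×[7,9], reject
18. q=(22,20) nearest=5 d=12 new=(17,12) → blocked by [15,20]×[10,14], reject
19. q=(5,25) nearest=10 d=13 new=(5,16) → blocked by [6,10]×[14,16], reject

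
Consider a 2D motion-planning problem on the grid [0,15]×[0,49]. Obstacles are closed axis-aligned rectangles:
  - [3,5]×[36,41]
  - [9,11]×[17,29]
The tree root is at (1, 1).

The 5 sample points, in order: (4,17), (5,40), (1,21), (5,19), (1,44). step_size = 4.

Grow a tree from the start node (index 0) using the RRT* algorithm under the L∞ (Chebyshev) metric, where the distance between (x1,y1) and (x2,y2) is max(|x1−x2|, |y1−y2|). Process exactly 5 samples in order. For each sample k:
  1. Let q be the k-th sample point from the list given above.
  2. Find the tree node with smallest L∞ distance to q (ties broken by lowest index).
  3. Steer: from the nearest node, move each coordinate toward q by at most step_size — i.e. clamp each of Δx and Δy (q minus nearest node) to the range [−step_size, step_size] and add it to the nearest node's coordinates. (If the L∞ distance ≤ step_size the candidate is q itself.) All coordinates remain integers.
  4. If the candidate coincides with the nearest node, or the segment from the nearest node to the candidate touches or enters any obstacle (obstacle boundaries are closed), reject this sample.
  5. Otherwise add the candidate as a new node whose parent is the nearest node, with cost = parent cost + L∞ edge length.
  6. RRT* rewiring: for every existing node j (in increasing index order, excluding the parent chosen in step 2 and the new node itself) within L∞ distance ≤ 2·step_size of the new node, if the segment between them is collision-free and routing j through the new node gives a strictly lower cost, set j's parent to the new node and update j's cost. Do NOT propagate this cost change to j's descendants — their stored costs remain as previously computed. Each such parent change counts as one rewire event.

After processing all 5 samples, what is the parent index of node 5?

Parent of node 5: 4

1. q=(4,17) nearest=0 d=16 new=(4,5) → add node 1 parent=0 cost=4
2. q=(5,40) nearest=1 d=35 new=(5,9) → add node 2 parent=1 cost=8
3. q=(1,21) nearest=2 d=12 new=(1,13) → add node 3 parent=2 cost=12
4. q=(5,19) nearest=3 d=6 new=(5,17) → add node 4 parent=3 cost=16
5. q=(1,44) nearest=4 d=27 new=(1,21) → add node 5 parent=4 cost=20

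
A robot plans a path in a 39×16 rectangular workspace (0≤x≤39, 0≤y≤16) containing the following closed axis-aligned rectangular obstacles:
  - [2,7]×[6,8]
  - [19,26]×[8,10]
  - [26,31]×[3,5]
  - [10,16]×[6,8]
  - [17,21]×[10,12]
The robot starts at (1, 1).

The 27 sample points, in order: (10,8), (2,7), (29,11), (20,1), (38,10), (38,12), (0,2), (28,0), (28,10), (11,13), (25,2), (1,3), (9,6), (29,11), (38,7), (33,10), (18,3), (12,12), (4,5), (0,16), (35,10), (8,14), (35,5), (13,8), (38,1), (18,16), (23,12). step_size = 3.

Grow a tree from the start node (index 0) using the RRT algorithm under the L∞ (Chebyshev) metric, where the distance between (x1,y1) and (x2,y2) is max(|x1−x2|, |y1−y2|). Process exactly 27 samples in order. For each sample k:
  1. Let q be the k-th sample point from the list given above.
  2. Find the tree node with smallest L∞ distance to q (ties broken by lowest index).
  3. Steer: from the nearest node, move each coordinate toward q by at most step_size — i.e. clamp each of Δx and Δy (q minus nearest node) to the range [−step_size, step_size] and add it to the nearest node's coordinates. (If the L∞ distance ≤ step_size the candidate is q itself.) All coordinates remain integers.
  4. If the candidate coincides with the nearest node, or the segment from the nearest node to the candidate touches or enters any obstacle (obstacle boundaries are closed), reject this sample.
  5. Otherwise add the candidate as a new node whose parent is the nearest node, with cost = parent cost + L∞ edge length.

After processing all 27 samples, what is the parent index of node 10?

Parent of node 10: 7

1. q=(10,8) nearest=0 d=9 new=(4,4) → add node 1 parent=0 cost=3
2. q=(2,7) nearest=1 d=3 new=(2,7) → blocked by [2,7]×[6,8], reject
3. q=(29,11) nearest=1 d=25 new=(7,7) → blocked by [2,7]×[6,8], reject
4. q=(20,1) nearest=1 d=16 new=(7,1) → add node 2 parent=1 cost=6
5. q=(38,10) nearest=2 d=31 new=(10,4) → add node 3 parent=2 cost=9
6. q=(38,12) nearest=3 d=28 new=(13,7) → blocked by [10,16]×[6,8], reject
7. q=(0,2) nearest=0 d=1 new=(0,2) → add node 4 parent=0 cost=1
8. q=(28,0) nearest=3 d=18 new=(13,1) → add node 5 parent=3 cost=12
9. q=(28,10) nearest=5 d=15 new=(16,4) → add node 6 parent=5 cost=15
10. q=(11,13) nearest=1 d=9 new=(7,7) → blocked by [2,7]×[6,8], reject
11. q=(25,2) nearest=6 d=9 new=(19,2) → add node 7 parent=6 cost=18
12. q=(1,3) nearest=4 d=1 new=(1,3) → add node 8 parent=4 cost=2
13. q=(9,6) nearest=3 d=2 new=(9,6) → add node 9 parent=3 cost=11
14. q=(29,11) nearest=7 d=10 new=(22,5) → add node 10 parent=7 cost=21
15. q=(38,7) nearest=10 d=16 new=(25,7) → add node 11 parent=10 cost=24
16. q=(33,10) nearest=11 d=8 new=(28,10) → blocked by [19,26]×[8,10], reject
17. q=(18,3) nearest=7 d=1 new=(18,3) → add node 12 parent=7 cost=19
18. q=(12,12) nearest=9 d=6 new=(12,9) → blocked by [10,16]×[6,8], reject
19. q=(4,5) nearest=1 d=1 new=(4,5) → add node 13 parent=1 cost=4
20. q=(0,16) nearest=9 d=10 new=(6,9) → blocked by [2,7]×[6,8], reject
21. q=(35,10) nearest=11 d=10 new=(28,10) → blocked by [19,26]×[8,10], reject
22. q=(8,14) nearest=9 d=8 new=(8,9) → add node 14 parent=9 cost=14
23. q=(35,5) nearest=11 d=10 new=(28,5) → blocked by [26,31]×[3,5], reject
24. q=(13,8) nearest=3 d=4 new=(13,7) → blocked by [10,16]×[6,8], reject
25. q=(38,1) nearest=11 d=13 new=(28,4) → blocked by [26,31]×[3,5], reject
26. q=(18,16) nearest=11 d=9 new=(22,10) → blocked by [19,26]×[8,10], reject
27. q=(23,12) nearest=11 d=5 new=(23,10) → blocked by [19,26]×[8,10], reject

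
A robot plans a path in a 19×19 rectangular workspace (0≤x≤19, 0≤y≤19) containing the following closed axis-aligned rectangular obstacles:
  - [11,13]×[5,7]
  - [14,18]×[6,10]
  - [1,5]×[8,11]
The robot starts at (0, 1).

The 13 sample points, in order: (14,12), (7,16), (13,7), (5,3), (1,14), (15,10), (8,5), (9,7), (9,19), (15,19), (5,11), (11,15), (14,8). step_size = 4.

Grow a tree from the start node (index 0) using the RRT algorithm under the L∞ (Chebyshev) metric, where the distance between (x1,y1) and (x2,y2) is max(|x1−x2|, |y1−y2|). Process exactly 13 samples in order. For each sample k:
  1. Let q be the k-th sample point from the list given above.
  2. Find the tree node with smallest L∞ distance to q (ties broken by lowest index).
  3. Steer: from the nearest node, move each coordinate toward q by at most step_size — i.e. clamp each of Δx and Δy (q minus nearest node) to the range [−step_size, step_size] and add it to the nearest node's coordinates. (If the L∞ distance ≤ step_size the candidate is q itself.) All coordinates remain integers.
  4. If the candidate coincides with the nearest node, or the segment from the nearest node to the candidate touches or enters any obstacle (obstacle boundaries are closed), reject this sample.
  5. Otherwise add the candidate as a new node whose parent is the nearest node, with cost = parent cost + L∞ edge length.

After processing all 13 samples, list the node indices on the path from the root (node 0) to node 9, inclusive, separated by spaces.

Path: 0 1 2 4 7 9

1. q=(14,12) nearest=0 d=14 new=(4,5) → add node 1 parent=0 cost=4
2. q=(7,16) nearest=1 d=11 new=(7,9) → add node 2 parent=1 cost=8
3. q=(13,7) nearest=2 d=6 new=(11,7) → blocked by [11,13]×[5,7], reject
4. q=(5,3) nearest=1 d=2 new=(5,3) → add node 3 parent=1 cost=6
5. q=(1,14) nearest=2 d=6 new=(3,13) → blocked by [1,5]×[8,11], reject
6. q=(15,10) nearest=2 d=8 new=(11,10) → add node 4 parent=2 cost=12
7. q=(8,5) nearest=3 d=3 new=(8,5) → add node 5 parent=3 cost=9
8. q=(9,7) nearest=2 d=2 new=(9,7) → add node 6 parent=2 cost=10
9. q=(9,19) nearest=4 d=9 new=(9,14) → add node 7 parent=4 cost=16
10. q=(15,19) nearest=7 d=6 new=(13,18) → add node 8 parent=7 cost=20
11. q=(5,11) nearest=2 d=2 new=(5,11) → blocked by [1,5]×[8,11], reject
12. q=(11,15) nearest=7 d=2 new=(11,15) → add node 9 parent=7 cost=18
13. q=(14,8) nearest=4 d=3 new=(14,8) → blocked by [14,18]×[6,10], reject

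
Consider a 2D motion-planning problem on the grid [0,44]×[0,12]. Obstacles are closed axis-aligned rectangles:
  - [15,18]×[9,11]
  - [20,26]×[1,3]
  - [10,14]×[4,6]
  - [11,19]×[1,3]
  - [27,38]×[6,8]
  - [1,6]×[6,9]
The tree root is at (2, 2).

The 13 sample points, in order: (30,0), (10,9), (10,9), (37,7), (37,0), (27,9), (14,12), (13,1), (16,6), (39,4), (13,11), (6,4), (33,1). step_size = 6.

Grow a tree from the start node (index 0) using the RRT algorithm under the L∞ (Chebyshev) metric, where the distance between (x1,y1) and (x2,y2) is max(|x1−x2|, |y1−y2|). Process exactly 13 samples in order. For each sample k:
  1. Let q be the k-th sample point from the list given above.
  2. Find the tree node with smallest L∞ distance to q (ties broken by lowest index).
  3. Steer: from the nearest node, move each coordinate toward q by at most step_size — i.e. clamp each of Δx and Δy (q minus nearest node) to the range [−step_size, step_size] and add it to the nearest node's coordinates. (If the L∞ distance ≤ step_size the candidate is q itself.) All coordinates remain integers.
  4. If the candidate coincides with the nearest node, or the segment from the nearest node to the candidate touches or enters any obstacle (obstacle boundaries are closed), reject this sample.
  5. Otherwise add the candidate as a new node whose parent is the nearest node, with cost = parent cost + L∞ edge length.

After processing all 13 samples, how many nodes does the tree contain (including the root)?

1. q=(30,0) nearest=0 d=28 new=(8,0) → add node 1 parent=0 cost=6
2. q=(10,9) nearest=0 d=8 new=(8,8) → blocked by [1,6]×[6,9], reject
3. q=(10,9) nearest=0 d=8 new=(8,8) → blocked by [1,6]×[6,9], reject
4. q=(37,7) nearest=1 d=29 new=(14,6) → blocked by [10,14]×[4,6], reject
5. q=(37,0) nearest=1 d=29 new=(14,0) → add node 2 parent=1 cost=12
6. q=(27,9) nearest=2 d=13 new=(20,6) → blocked by [11,19]×[1,3], reject
7. q=(14,12) nearest=0 d=12 new=(8,8) → blocked by [1,6]×[6,9], reject
8. q=(13,1) nearest=2 d=1 new=(13,1) → blocked by [11,19]×[1,3], reject
9. q=(16,6) nearest=2 d=6 new=(16,6) → blocked by [11,19]×[1,3], reject
10. q=(39,4) nearest=2 d=25 new=(20,4) → blocked by [11,19]×[1,3], reject
11. q=(13,11) nearest=0 d=11 new=(8,8) → blocked by [1,6]×[6,9], reject
12. q=(6,4) nearest=0 d=4 new=(6,4) → add node 3 parent=0 cost=4
13. q=(33,1) nearest=2 d=19 new=(20,1) → blocked by [20,26]×[1,3], reject

Node count: 4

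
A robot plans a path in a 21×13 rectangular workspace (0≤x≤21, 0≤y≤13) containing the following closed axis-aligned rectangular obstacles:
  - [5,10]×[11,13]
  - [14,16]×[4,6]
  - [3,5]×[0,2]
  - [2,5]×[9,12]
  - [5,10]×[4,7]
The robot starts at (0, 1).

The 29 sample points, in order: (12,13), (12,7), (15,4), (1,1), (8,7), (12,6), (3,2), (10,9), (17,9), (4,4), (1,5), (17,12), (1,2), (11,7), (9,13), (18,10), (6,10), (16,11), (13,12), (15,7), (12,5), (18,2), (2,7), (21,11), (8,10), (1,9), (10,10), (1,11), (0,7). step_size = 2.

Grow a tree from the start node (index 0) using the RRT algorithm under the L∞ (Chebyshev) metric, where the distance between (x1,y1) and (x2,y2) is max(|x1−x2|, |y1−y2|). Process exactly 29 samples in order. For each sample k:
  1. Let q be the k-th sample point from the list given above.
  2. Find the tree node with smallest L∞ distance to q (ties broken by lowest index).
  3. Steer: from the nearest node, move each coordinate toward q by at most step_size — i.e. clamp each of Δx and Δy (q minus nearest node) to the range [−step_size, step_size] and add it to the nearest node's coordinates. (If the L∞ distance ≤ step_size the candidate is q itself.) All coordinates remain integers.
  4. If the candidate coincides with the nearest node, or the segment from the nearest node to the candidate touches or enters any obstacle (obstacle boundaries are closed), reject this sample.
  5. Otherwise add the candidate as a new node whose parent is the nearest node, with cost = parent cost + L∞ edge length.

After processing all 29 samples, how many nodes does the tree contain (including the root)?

1. q=(12,13) nearest=0 d=12 new=(2,3) → add node 1 parent=0 cost=2
2. q=(12,7) nearest=1 d=10 new=(4,5) → add node 2 parent=1 cost=4
3. q=(15,4) nearest=2 d=11 new=(6,4) → blocked by [5,10]×[4,7], reject
4. q=(1,1) nearest=0 d=1 new=(1,1) → add node 3 parent=0 cost=1
5. q=(8,7) nearest=2 d=4 new=(6,7) → blocked by [5,10]×[4,7], reject
6. q=(12,6) nearest=2 d=8 new=(6,6) → blocked by [5,10]×[4,7], reject
7. q=(3,2) nearest=1 d=1 new=(3,2) → blocked by [3,5]×[0,2], reject
8. q=(10,9) nearest=2 d=6 new=(6,7) → blocked by [5,10]×[4,7], reject
9. q=(17,9) nearest=2 d=13 new=(6,7) → blocked by [5,10]×[4,7], reject
10. q=(4,4) nearest=2 d=1 new=(4,4) → add node 4 parent=2 cost=5
11. q=(1,5) nearest=1 d=2 new=(1,5) → add node 5 parent=1 cost=4
12. q=(17,12) nearest=2 d=13 new=(6,7) → blocked by [5,10]×[4,7], reject
13. q=(1,2) nearest=0 d=1 new=(1,2) → add node 6 parent=0 cost=1
14. q=(11,7) nearest=2 d=7 new=(6,7) → blocked by [5,10]×[4,7], reject
15. q=(9,13) nearest=2 d=8 new=(6,7) → blocked by [5,10]×[4,7], reject
16. q=(18,10) nearest=2 d=14 new=(6,7) → blocked by [5,10]×[4,7], reject
17. q=(6,10) nearest=2 d=5 new=(6,7) → blocked by [5,10]×[4,7], reject
18. q=(16,11) nearest=2 d=12 new=(6,7) → blocked by [5,10]×[4,7], reject
19. q=(13,12) nearest=2 d=9 new=(6,7) → blocked by [5,10]×[4,7], reject
20. q=(15,7) nearest=2 d=11 new=(6,7) → blocked by [5,10]×[4,7], reject
21. q=(12,5) nearest=2 d=8 new=(6,5) → blocked by [5,10]×[4,7], reject
22. q=(18,2) nearest=2 d=14 new=(6,3) → blocked by [5,10]×[4,7], reject
23. q=(2,7) nearest=2 d=2 new=(2,7) → add node 7 parent=2 cost=6
24. q=(21,11) nearest=2 d=17 new=(6,7) → blocked by [5,10]×[4,7], reject
25. q=(8,10) nearest=2 d=5 new=(6,7) → blocked by [5,10]×[4,7], reject
26. q=(1,9) nearest=7 d=2 new=(1,9) → add node 8 parent=7 cost=8
27. q=(10,10) nearest=2 d=6 new=(6,7) → blocked by [5,10]×[4,7], reject
28. q=(1,11) nearest=8 d=2 new=(1,11) → add node 9 parent=8 cost=10
29. q=(0,7) nearest=5 d=2 new=(0,7) → add node 10 parent=5 cost=6

Node count: 11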